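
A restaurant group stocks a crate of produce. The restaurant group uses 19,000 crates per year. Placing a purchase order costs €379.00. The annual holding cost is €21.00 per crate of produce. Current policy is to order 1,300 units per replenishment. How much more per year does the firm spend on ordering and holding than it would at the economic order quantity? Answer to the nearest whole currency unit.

Extra cost ≈ €1,798 per year

EOQ = √(2DS/H) = √(2 × 19,000 × 379 / 21) ≈ 828.14.
Cost at Q* = (D/Q*)S + (Q*/2)H = √(2DSH) ≈ €17,390.86.
Cost at Q = 1,300: (19,000/1,300)×379 + (1,300/2)×21 = €5,539.23 + €13,650.00 = €19,189.23.
Excess = €19,189.23 − €17,390.86 = €1,798.37.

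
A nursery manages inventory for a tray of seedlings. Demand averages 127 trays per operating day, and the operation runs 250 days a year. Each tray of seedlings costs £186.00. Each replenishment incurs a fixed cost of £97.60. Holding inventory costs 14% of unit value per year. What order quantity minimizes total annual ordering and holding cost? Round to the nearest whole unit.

Annual demand D = 127 × 250 = 31,750.
Holding cost H = 0.14 × £186.00 = £26.0400 per unit per year.
EOQ = √(2DS / H) = √(2 × 31,750 × 97.6 / 26.04).
= √(6,197,600 / 26.04) = √238,003.0722 ≈ 487.856.

Q* ≈ 488 trays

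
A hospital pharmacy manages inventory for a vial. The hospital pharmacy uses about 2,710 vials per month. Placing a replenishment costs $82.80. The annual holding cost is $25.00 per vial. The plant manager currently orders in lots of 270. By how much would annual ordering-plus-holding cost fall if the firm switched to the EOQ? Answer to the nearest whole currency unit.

Annual demand D = 2,710 × 12 = 32,520.
EOQ = √(2DS/H) = √(2 × 32,520 × 82.8 / 25) ≈ 464.13.
Cost at Q* = (D/Q*)S + (Q*/2)H = √(2DSH) ≈ $11,603.14.
Cost at Q = 270: (32,520/270)×82.8 + (270/2)×25 = $9,972.80 + $3,375.00 = $13,347.80.
Excess = $13,347.80 − $11,603.14 = $1,744.66.

Extra cost ≈ $1,745 per year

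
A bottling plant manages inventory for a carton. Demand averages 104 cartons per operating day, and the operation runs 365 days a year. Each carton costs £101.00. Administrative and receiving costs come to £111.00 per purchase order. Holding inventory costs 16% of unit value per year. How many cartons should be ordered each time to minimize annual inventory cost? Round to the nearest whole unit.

Q* ≈ 722 cartons

Annual demand D = 104 × 365 = 37,960.
Holding cost H = 0.16 × £101.00 = £16.1600 per unit per year.
EOQ = √(2DS / H) = √(2 × 37,960 × 111 / 16.16).
= √(8,427,120 / 16.16) = √521,480.198 ≈ 722.136.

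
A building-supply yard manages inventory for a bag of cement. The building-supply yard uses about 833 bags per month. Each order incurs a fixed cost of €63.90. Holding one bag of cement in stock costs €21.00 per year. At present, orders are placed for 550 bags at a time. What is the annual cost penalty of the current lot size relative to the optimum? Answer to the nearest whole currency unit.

Annual demand D = 833 × 12 = 9,996.
EOQ = √(2DS/H) = √(2 × 9,996 × 63.9 / 21) ≈ 246.64.
Cost at Q* = (D/Q*)S + (Q*/2)H = √(2DSH) ≈ €5,179.50.
Cost at Q = 550: (9,996/550)×63.9 + (550/2)×21 = €1,161.35 + €5,775.00 = €6,936.35.
Excess = €6,936.35 − €5,179.50 = €1,756.85.

Extra cost ≈ €1,757 per year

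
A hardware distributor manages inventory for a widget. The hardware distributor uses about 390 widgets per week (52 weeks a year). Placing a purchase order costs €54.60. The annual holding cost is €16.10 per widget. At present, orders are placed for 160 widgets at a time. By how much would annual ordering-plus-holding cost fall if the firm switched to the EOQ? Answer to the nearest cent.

Annual demand D = 390 × 52 = 20,280.
EOQ = √(2DS/H) = √(2 × 20,280 × 54.6 / 16.1) ≈ 370.88.
Cost at Q* = (D/Q*)S + (Q*/2)H = √(2DSH) ≈ €5,971.15.
Cost at Q = 160: (20,280/160)×54.6 + (160/2)×16.1 = €6,920.55 + €1,288.00 = €8,208.55.
Excess = €8,208.55 − €5,971.15 = €2,237.40.

Extra cost ≈ €2,237.40 per year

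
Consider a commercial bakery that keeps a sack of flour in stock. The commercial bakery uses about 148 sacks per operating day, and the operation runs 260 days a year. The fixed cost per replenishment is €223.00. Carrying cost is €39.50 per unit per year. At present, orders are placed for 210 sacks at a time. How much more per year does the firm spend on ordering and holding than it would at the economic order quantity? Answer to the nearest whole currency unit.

Annual demand D = 148 × 260 = 38,480.
EOQ = √(2DS/H) = √(2 × 38,480 × 223 / 39.5) ≈ 659.15.
Cost at Q* = (D/Q*)S + (Q*/2)H = √(2DSH) ≈ €26,036.55.
Cost at Q = 210: (38,480/210)×223 + (210/2)×39.5 = €40,862.10 + €4,147.50 = €45,009.60.
Excess = €45,009.60 − €26,036.55 = €18,973.04.

Extra cost ≈ €18,973 per year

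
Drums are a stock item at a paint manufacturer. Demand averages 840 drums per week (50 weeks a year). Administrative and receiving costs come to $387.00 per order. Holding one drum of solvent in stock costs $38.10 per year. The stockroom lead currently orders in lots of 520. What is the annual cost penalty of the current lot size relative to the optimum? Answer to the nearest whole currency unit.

Extra cost ≈ $5,971 per year

Annual demand D = 840 × 50 = 42,000.
EOQ = √(2DS/H) = √(2 × 42,000 × 387 / 38.1) ≈ 923.70.
Cost at Q* = (D/Q*)S + (Q*/2)H = √(2DSH) ≈ $35,193.11.
Cost at Q = 520: (42,000/520)×387 + (520/2)×38.1 = $31,257.69 + $9,906.00 = $41,163.69.
Excess = $41,163.69 − $35,193.11 = $5,970.59.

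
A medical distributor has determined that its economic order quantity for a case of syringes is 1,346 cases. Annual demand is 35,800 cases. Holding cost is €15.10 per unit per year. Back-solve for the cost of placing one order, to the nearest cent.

Invert the EOQ relation Q*² = 2DS/H.
From Q* = √(2DS/H): S = Q*²H / (2D) = 1,346² × 15.1 / (2 × 35,800) = 382.0798.

S ≈ €382.08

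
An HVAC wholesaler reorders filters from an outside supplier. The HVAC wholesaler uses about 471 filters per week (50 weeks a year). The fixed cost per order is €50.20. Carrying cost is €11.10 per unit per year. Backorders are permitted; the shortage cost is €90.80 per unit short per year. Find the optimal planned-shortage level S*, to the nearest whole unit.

Annual demand D = 471 × 50 = 23,550.
With planned backorders, Q* = √(2DS/H) · √((H+B)/B).
√(2DS/H) = √(2 × 23,550 × 50.2 / 11.1) = 461.531.
√((H+B)/B) = √((11.1+90.8)/90.8) = 1.0594.
Q* ≈ 488.928.
S* = Q* · H/(H+B) = 488.928 × 11.1/101.9 ≈ 53.259.

S* ≈ 53 filters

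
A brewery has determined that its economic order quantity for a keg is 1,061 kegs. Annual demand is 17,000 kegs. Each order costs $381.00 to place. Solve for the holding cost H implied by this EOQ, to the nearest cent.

Invert the EOQ relation Q*² = 2DS/H.
From Q* = √(2DS/H): H = 2DS / Q*² = 2 × 17,000 × 381 / 1,061² = 11.5073.

H ≈ $11.51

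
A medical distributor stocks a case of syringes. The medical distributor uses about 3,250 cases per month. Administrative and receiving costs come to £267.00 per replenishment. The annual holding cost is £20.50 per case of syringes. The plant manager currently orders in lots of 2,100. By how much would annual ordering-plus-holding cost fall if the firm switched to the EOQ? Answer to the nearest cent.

Extra cost ≈ £5,821.21 per year

Annual demand D = 3,250 × 12 = 39,000.
EOQ = √(2DS/H) = √(2 × 39,000 × 267 / 20.5) ≈ 1007.92.
Cost at Q* = (D/Q*)S + (Q*/2)H = √(2DSH) ≈ £20,662.36.
Cost at Q = 2,100: (39,000/2,100)×267 + (2,100/2)×20.5 = £4,958.57 + £21,525.00 = £26,483.57.
Excess = £26,483.57 − £20,662.36 = £5,821.21.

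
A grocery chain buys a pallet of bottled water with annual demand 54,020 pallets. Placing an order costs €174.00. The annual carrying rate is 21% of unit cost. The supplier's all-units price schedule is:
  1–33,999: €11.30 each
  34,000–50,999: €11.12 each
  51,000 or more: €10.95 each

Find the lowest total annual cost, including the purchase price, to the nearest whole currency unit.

TC* ≈ €617,105

Holding cost per unit per year at price C is H = 0.21·C.
For each price level, check whether its EOQ is feasible; otherwise the best quantity at that price is the breakpoint.
EOQ at €11.30 = 2814.6 (feasible in tier 1): TC = 54,020×€11.30 + (54,020/2814.6)×174 + (2814.6/2)×0.21×€11.30 = €617,105.07.
EOQ at €11.12 = 2837.3 < 34000, so use break Q=34000: TC = 54,020×€11.12 + (54,020/34000.0)×174 + (34000.0/2)×0.21×€11.12 = €640,677.26.
EOQ at €10.95 = 2859.2 < 51000, so use break Q=51000: TC = 54,020×€10.95 + (54,020/51000.0)×174 + (51000.0/2)×0.21×€10.95 = €650,340.55.
Lowest total cost among the candidates is at Q = 2814.6.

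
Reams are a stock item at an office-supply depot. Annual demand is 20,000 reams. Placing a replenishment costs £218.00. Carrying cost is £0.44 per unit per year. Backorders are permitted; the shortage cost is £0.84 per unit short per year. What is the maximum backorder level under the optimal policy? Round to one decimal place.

With planned backorders, Q* = √(2DS/H) · √((H+B)/B).
√(2DS/H) = √(2 × 20,000 × 218 / 0.44) = 4451.762.
√((H+B)/B) = √((0.44+0.84)/0.84) = 1.2344.
Q* ≈ 5495.374.
S* = Q* · H/(H+B) = 5495.374 × 0.44/1.28 ≈ 1889.035.

S* ≈ 1,889.0 reams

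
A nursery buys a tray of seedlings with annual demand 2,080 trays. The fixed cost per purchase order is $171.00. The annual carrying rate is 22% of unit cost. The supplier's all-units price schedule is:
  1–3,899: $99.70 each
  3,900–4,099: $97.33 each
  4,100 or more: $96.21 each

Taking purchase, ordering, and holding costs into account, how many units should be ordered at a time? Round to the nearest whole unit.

Holding cost per unit per year at price C is H = 0.22·C.
Evaluate total cost at each tier's feasible EOQ or, if the EOQ is below the tier, at the tier's minimum quantity.
EOQ at $99.70 = 180.1 (feasible in tier 1): TC = 2,080×$99.70 + (2,080/180.1)×171 + (180.1/2)×0.22×$99.70 = $211,326.06.
EOQ at $97.33 = 182.3 < 3900, so use break Q=3900: TC = 2,080×$97.33 + (2,080/3900.0)×171 + (3900.0/2)×0.22×$97.33 = $244,292.17.
EOQ at $96.21 = 183.3 < 4100, so use break Q=4100: TC = 2,080×$96.21 + (2,080/4100.0)×171 + (4100.0/2)×0.22×$96.21 = $243,594.26.
Lowest total cost is $211,326.06 at Q = 180.1.

Q* ≈ 180 trays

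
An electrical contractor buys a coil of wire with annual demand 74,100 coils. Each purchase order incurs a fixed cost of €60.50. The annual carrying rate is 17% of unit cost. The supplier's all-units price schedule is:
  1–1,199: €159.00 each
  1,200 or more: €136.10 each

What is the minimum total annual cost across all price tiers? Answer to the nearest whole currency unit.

TC* ≈ €10,102,628

Holding cost per unit per year at price C is H = 0.17·C.
Evaluate total cost at each tier's feasible EOQ or, if the EOQ is below the tier, at the tier's minimum quantity.
EOQ at €159.00 = 575.9 (feasible in tier 1): TC = 74,100×€159.00 + (74,100/575.9)×60.5 + (575.9/2)×0.17×€159.00 = €11,797,467.71.
EOQ at €136.10 = 622.5 < 1200, so use break Q=1200: TC = 74,100×€136.10 + (74,100/1200.0)×60.5 + (1200.0/2)×0.17×€136.10 = €10,102,628.07.
Lowest total cost among the candidates is at Q = 1200.0.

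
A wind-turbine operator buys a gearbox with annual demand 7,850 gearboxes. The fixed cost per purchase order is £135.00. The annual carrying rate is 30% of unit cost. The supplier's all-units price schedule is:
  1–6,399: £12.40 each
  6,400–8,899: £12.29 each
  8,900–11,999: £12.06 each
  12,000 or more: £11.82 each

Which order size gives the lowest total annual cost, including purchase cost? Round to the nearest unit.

Q* ≈ 755 gearboxes

Holding cost per unit per year at price C is H = 0.30·C.
Evaluate total cost at each tier's feasible EOQ or, if the EOQ is below the tier, at the tier's minimum quantity.
EOQ at £12.40 = 754.8 (feasible in tier 1): TC = 7,850×£12.40 + (7,850/754.8)×135 + (754.8/2)×0.30×£12.40 = £100,147.94.
EOQ at £12.29 = 758.2 < 6400, so use break Q=6400: TC = 7,850×£12.29 + (7,850/6400.0)×135 + (6400.0/2)×0.30×£12.29 = £108,440.49.
EOQ at £12.06 = 765.4 < 8900, so use break Q=8900: TC = 7,850×£12.06 + (7,850/8900.0)×135 + (8900.0/2)×0.30×£12.06 = £110,890.17.
EOQ at £11.82 = 773.1 < 12000, so use break Q=12000: TC = 7,850×£11.82 + (7,850/12000.0)×135 + (12000.0/2)×0.30×£11.82 = £114,151.31.
Lowest total cost is £100,147.94 at Q = 754.8.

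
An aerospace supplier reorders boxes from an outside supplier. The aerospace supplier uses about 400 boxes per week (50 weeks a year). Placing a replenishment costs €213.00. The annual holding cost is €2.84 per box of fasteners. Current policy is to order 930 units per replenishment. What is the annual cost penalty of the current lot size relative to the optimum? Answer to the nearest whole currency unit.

Annual demand D = 400 × 50 = 20,000.
EOQ = √(2DS/H) = √(2 × 20,000 × 213 / 2.84) ≈ 1732.05.
Cost at Q* = (D/Q*)S + (Q*/2)H = √(2DSH) ≈ €4,919.02.
Cost at Q = 930: (20,000/930)×213 + (930/2)×2.84 = €4,580.65 + €1,320.60 = €5,901.25.
Excess = €5,901.25 − €4,919.02 = €982.22.

Extra cost ≈ €982 per year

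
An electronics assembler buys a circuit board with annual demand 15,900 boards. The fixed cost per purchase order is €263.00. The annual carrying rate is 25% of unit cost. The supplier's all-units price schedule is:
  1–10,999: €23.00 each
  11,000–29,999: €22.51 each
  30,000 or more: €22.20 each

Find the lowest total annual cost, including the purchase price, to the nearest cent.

Holding cost per unit per year at price C is H = 0.25·C.
For each price level, check whether its EOQ is feasible; otherwise the best quantity at that price is the breakpoint.
EOQ at €23.00 = 1206.0 (feasible in tier 1): TC = 15,900×€23.00 + (15,900/1206.0)×263 + (1206.0/2)×0.25×€23.00 = €372,634.66.
EOQ at €22.51 = 1219.1 < 11000, so use break Q=11000: TC = 15,900×€22.51 + (15,900/11000.0)×263 + (11000.0/2)×0.25×€22.51 = €389,240.40.
EOQ at €22.20 = 1227.6 < 30000, so use break Q=30000: TC = 15,900×€22.20 + (15,900/30000.0)×263 + (30000.0/2)×0.25×€22.20 = €436,369.39.
Lowest total cost among the candidates is at Q = 1206.0.

TC* ≈ €372,634.66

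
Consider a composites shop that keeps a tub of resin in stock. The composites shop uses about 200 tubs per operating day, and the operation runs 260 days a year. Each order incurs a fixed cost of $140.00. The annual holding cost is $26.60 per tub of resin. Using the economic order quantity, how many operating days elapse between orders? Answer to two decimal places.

Annual demand D = 200 × 260 = 52,000.
The optimal lot size = √(2DS/H) = √(2 × 52,000 × 140 / 26.6) ≈ 739.84.
Cycle time = Q*/D × 260 = 739.84 / 52,000 × 260 ≈ 3.699 days.

T ≈ 3.70 days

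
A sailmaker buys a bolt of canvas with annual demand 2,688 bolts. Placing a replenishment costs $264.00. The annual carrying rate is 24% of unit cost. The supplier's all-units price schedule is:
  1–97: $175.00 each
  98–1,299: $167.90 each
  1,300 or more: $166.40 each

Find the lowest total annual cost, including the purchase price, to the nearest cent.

TC* ≈ $458,877.65

Holding cost per unit per year at price C is H = 0.24·C.
For each price level, check whether its EOQ is feasible; otherwise the best quantity at that price is the breakpoint.
Tier 1 ($175.00): EOQ = 183.8 exceeds tier's upper bound 97, so this tier is dominated.
EOQ at $167.90 = 187.7 (feasible in tier 2): TC = 2,688×$167.90 + (2,688/187.7)×264 + (187.7/2)×0.24×$167.90 = $458,877.65.
EOQ at $166.40 = 188.5 < 1300, so use break Q=1300: TC = 2,688×$166.40 + (2,688/1300.0)×264 + (1300.0/2)×0.24×$166.40 = $473,787.47.
Lowest total cost among the candidates is at Q = 187.7.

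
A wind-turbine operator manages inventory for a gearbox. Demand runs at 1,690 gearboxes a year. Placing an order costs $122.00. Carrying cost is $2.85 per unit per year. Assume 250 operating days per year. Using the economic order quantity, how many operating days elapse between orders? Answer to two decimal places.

The optimal lot size = √(2DS/H) = √(2 × 1,690 × 122 / 2.85) ≈ 380.38.
Cycle time = Q*/D × 250 = 380.38 / 1,690 × 250 ≈ 56.269 days.

T ≈ 56.27 days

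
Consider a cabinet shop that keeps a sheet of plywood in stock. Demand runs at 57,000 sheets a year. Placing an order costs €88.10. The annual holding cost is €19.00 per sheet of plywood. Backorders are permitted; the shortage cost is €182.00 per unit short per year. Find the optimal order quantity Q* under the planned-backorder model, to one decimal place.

Q* ≈ 764.1 sheets

With planned backorders, Q* = √(2DS/H) · √((H+B)/B).
√(2DS/H) = √(2 × 57,000 × 88.1 / 19) = 727.049.
√((H+B)/B) = √((19+182)/182) = 1.0509.
Q* ≈ 764.057.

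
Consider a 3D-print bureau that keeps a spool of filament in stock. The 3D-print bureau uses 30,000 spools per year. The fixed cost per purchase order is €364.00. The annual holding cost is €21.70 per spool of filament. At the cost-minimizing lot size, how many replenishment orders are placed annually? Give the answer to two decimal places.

N ≈ 29.90 orders per year

Q* = √(2DS/H) = √(2 × 30,000 × 364 / 21.7) ≈ 1003.22.
Orders per year = D / Q* = 30,000 / 1003.22 ≈ 29.904.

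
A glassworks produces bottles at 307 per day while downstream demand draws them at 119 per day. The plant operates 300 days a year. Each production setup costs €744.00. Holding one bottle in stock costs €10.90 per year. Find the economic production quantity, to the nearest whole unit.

Annual demand D = 119 × 300 = 35,700.
Production build-up factor (1 − d/p) = 1 − 119/307 = 0.6124.
Q* = √(2DS / (H(1 − d/p))) = √(2 × 35,700 × 744 / (10.9 × 0.6124)).
= √(53,121,600 / 6.6749) ≈ 2821.062.

Q* ≈ 2,821 bottles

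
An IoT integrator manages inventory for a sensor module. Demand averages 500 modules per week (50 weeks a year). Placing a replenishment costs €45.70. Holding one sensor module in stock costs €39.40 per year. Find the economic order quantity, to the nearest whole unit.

Annual demand D = 500 × 50 = 25,000.
EOQ = √(2DS / H) = √(2 × 25,000 × 45.7 / 39.4).
= √(2,285,000 / 39.4) = √57,994.9239 ≈ 240.821.

Q* ≈ 241 modules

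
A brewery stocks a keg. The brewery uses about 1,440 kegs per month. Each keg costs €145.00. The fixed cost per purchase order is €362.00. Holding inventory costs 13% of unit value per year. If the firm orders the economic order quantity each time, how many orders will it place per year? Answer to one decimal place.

Annual demand D = 1,440 × 12 = 17,280.
Holding cost H = 0.13 × €145.00 = €18.8500 per unit per year.
The optimal lot size = √(2DS/H) = √(2 × 17,280 × 362 / 18.85) ≈ 814.68.
Orders per year = D / Q* = 17,280 / 814.68 ≈ 21.211.

N ≈ 21.2 orders per year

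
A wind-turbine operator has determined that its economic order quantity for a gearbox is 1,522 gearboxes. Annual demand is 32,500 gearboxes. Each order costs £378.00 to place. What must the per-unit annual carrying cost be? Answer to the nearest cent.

H ≈ £10.61

Invert the EOQ relation Q*² = 2DS/H.
From Q* = √(2DS/H): H = 2DS / Q*² = 2 × 32,500 × 378 / 1,522² = 10.6066.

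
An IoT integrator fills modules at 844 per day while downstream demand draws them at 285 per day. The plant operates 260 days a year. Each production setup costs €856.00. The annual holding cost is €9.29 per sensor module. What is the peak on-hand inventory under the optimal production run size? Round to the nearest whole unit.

I_max ≈ 3,007 modules

Annual demand D = 285 × 260 = 74,100.
Production build-up factor (1 − d/p) = 1 − 285/844 = 0.6623.
Q* = √(2DS / (H(1 − d/p))) = √(2 × 74,100 × 856 / (9.29 × 0.6623)).
= √(126,859,200 / 6.153) ≈ 4540.654.
Maximum inventory = Q*(1 − d/p) = 4540.654 × 0.6623 ≈ 3007.377.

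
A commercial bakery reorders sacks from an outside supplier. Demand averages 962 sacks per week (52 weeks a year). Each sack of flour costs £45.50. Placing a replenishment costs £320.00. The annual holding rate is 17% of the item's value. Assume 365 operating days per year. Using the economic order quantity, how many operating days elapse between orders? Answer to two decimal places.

T ≈ 14.84 days

Annual demand D = 962 × 52 = 50,024.
Holding cost H = 0.17 × £45.50 = £7.7350 per unit per year.
Q* = √(2DS/H) = √(2 × 50,024 × 320 / 7.735) ≈ 2034.46.
Cycle time = Q*/D × 365 = 2034.46 / 50,024 × 365 ≈ 14.844 days.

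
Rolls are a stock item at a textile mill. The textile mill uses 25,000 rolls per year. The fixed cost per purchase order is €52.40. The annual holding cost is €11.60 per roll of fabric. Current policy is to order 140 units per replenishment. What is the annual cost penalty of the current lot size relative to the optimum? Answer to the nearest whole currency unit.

EOQ = √(2DS/H) = √(2 × 25,000 × 52.4 / 11.6) ≈ 475.25.
Cost at Q* = (D/Q*)S + (Q*/2)H = √(2DSH) ≈ €5,512.89.
Cost at Q = 140: (25,000/140)×52.4 + (140/2)×11.6 = €9,357.14 + €812.00 = €10,169.14.
Excess = €10,169.14 − €5,512.89 = €4,656.25.

Extra cost ≈ €4,656 per year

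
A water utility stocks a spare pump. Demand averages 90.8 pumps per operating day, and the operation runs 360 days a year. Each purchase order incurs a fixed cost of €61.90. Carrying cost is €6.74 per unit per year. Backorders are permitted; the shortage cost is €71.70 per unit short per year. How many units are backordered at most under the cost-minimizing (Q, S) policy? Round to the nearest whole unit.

Annual demand D = 90.8 × 360 = 32,688.
With planned backorders, Q* = √(2DS/H) · √((H+B)/B).
√(2DS/H) = √(2 × 32,688 × 61.9 / 6.74) = 774.862.
√((H+B)/B) = √((6.74+71.7)/71.7) = 1.0459.
Q* ≈ 810.464.
S* = Q* · H/(H+B) = 810.464 × 6.74/78.44 ≈ 69.640.

S* ≈ 70 pumps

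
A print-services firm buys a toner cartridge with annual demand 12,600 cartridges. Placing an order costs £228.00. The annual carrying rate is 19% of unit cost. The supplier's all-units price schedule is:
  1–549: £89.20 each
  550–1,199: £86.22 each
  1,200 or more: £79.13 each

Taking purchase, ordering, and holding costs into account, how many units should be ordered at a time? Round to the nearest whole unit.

Holding cost per unit per year at price C is H = 0.19·C.
For each price level, check whether its EOQ is feasible; otherwise the best quantity at that price is the breakpoint.
Tier 1 (£89.20): EOQ = 582.2 exceeds tier's upper bound 549, so this tier is dominated.
EOQ at £86.22 = 592.2 (feasible in tier 2): TC = 12,600×£86.22 + (12,600/592.2)×228 + (592.2/2)×0.19×£86.22 = £1,096,073.71.
EOQ at £79.13 = 618.2 < 1200, so use break Q=1200: TC = 12,600×£79.13 + (12,600/1200.0)×228 + (1200.0/2)×0.19×£79.13 = £1,008,452.82.
Lowest total cost is £1,008,452.82 at Q = 1200.0.

Q* ≈ 1,200 cartridges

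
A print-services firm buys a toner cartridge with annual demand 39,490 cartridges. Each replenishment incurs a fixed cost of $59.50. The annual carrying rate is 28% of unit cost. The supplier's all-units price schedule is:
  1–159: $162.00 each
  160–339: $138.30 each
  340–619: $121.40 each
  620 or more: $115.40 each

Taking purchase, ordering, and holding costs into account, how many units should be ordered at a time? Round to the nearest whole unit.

Q* ≈ 620 cartridges

Holding cost per unit per year at price C is H = 0.28·C.
For each price level, check whether its EOQ is feasible; otherwise the best quantity at that price is the breakpoint.
Tier 1 ($162.00): EOQ = 321.9 exceeds tier's upper bound 159, so this tier is dominated.
Tier 2 ($138.30): EOQ = 348.4 exceeds tier's upper bound 339, so this tier is dominated.
EOQ at $121.40 = 371.8 (feasible in tier 3): TC = 39,490×$121.40 + (39,490/371.8)×59.5 + (371.8/2)×0.28×$121.40 = $4,806,724.79.
EOQ at $115.40 = 381.4 < 620, so use break Q=620: TC = 39,490×$115.40 + (39,490/620.0)×59.5 + (620.0/2)×0.28×$115.40 = $4,570,952.49.
Lowest total cost is $4,570,952.49 at Q = 620.0.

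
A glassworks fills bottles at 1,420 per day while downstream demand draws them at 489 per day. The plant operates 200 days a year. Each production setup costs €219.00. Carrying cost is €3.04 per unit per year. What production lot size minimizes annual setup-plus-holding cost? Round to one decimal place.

Q* ≈ 4,636.0 bottles

Annual demand D = 489 × 200 = 97,800.
Production build-up factor (1 − d/p) = 1 − 489/1,420 = 0.6556.
Q* = √(2DS / (H(1 − d/p))) = √(2 × 97,800 × 219 / (3.04 × 0.6556)).
= √(42,836,400 / 1.9931) ≈ 4635.953.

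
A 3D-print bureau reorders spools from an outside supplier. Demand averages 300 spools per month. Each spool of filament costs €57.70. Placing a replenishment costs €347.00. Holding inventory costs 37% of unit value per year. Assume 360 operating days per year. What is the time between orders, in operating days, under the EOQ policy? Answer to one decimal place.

Annual demand D = 300 × 12 = 3,600.
Holding cost H = 0.37 × €57.70 = €21.3490 per unit per year.
The optimal lot size = √(2DS/H) = √(2 × 3,600 × 347 / 21.349) ≈ 342.09.
Cycle time = Q*/D × 360 = 342.09 / 3,600 × 360 ≈ 34.209 days.

T ≈ 34.2 days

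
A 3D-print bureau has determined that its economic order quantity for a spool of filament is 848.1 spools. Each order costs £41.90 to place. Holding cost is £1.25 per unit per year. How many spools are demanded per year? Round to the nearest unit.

The basic EOQ model gives Q* = √(2DS/H); rearrange for the unknown.
From Q* = √(2DS/H): D = Q*²H / (2S) = 848.1² × 1.25 / (2 × 41.9) = 10729.022.

D ≈ 10,729 spools per year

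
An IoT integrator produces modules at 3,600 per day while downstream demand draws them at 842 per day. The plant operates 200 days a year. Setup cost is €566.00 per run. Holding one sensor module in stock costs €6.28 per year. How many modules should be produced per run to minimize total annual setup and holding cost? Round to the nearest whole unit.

Q* ≈ 6,295 modules

Annual demand D = 842 × 200 = 168,400.
Production build-up factor (1 − d/p) = 1 − 842/3,600 = 0.7661.
Q* = √(2DS / (H(1 − d/p))) = √(2 × 168,400 × 566 / (6.28 × 0.7661)).
= √(190,628,800 / 4.8112) ≈ 6294.606.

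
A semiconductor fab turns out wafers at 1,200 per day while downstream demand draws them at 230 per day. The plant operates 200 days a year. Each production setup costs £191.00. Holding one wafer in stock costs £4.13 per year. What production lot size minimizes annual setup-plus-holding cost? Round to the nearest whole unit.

Annual demand D = 230 × 200 = 46,000.
Production build-up factor (1 − d/p) = 1 − 230/1,200 = 0.8083.
Q* = √(2DS / (H(1 − d/p))) = √(2 × 46,000 × 191 / (4.13 × 0.8083)).
= √(17,572,000 / 3.3384) ≈ 2294.248.

Q* ≈ 2,294 wafers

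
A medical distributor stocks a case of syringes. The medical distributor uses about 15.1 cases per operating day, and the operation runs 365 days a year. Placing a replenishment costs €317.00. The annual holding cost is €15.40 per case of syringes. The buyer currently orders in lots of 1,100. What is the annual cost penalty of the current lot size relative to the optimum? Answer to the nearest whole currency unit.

Annual demand D = 15.1 × 365 = 5,511.5.
EOQ = √(2DS/H) = √(2 × 5,511.5 × 317 / 15.4) ≈ 476.34.
Cost at Q* = (D/Q*)S + (Q*/2)H = √(2DSH) ≈ €7,335.67.
Cost at Q = 1,100: (5,511.5/1,100)×317 + (1,100/2)×15.4 = €1,588.31 + €8,470.00 = €10,058.31.
Excess = €10,058.31 − €7,335.67 = €2,722.64.

Extra cost ≈ €2,723 per year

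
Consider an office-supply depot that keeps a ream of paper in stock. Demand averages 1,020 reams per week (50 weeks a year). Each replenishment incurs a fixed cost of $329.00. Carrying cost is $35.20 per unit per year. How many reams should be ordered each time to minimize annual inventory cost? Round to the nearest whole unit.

Q* ≈ 976 reams

Annual demand D = 1,020 × 50 = 51,000.
EOQ = √(2DS / H) = √(2 × 51,000 × 329 / 35.2).
= √(33,558,000 / 35.2) = √953,352.2727 ≈ 976.398.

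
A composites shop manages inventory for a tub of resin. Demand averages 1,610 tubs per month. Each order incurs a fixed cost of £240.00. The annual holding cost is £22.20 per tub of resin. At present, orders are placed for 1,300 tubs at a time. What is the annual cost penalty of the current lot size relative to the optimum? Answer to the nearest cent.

Annual demand D = 1,610 × 12 = 19,320.
EOQ = √(2DS/H) = √(2 × 19,320 × 240 / 22.2) ≈ 646.32.
Cost at Q* = (D/Q*)S + (Q*/2)H = √(2DSH) ≈ £14,348.31.
Cost at Q = 1,300: (19,320/1,300)×240 + (1,300/2)×22.2 = £3,566.77 + £14,430.00 = £17,996.77.
Excess = £17,996.77 − £14,348.31 = £3,648.46.

Extra cost ≈ £3,648.46 per year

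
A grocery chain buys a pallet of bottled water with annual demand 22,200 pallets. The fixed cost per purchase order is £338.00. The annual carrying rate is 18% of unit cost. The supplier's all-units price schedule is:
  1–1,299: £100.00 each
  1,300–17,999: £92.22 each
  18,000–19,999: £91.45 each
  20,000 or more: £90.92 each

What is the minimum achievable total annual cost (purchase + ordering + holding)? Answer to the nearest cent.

TC* ≈ £2,063,845.74

Holding cost per unit per year at price C is H = 0.18·C.
For each price level, check whether its EOQ is feasible; otherwise the best quantity at that price is the breakpoint.
EOQ at £100.00 = 913.1 (feasible in tier 1): TC = 22,200×£100.00 + (22,200/913.1)×338 + (913.1/2)×0.18×£100.00 = £2,236,435.62.
EOQ at £92.22 = 950.8 < 1300, so use break Q=1300: TC = 22,200×£92.22 + (22,200/1300.0)×338 + (1300.0/2)×0.18×£92.22 = £2,063,845.74.
EOQ at £91.45 = 954.8 < 18000, so use break Q=18000: TC = 22,200×£91.45 + (22,200/18000.0)×338 + (18000.0/2)×0.18×£91.45 = £2,178,755.87.
EOQ at £90.92 = 957.6 < 20000, so use break Q=20000: TC = 22,200×£90.92 + (22,200/20000.0)×338 + (20000.0/2)×0.18×£90.92 = £2,182,455.18.
Lowest total cost among the candidates is at Q = 1300.0.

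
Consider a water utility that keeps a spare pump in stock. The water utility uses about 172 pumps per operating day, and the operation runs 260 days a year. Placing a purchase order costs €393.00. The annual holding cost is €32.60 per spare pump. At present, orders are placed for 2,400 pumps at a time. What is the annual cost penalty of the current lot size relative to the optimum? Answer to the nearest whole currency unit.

Annual demand D = 172 × 260 = 44,720.
EOQ = √(2DS/H) = √(2 × 44,720 × 393 / 32.6) ≈ 1038.37.
Cost at Q* = (D/Q*)S + (Q*/2)H = √(2DSH) ≈ €33,850.96.
Cost at Q = 2,400: (44,720/2,400)×393 + (2,400/2)×32.6 = €7,322.90 + €39,120.00 = €46,442.90.
Excess = €46,442.90 − €33,850.96 = €12,591.94.

Extra cost ≈ €12,592 per year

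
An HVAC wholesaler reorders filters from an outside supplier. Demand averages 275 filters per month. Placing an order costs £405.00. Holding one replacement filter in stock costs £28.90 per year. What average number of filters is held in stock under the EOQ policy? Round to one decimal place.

Average inventory ≈ 152.1 filters

Annual demand D = 275 × 12 = 3,300.
Q* = √(2DS/H) = √(2 × 3,300 × 405 / 28.9) ≈ 304.12.
Average inventory = Q*/2 ≈ 304.12 / 2 = 152.062.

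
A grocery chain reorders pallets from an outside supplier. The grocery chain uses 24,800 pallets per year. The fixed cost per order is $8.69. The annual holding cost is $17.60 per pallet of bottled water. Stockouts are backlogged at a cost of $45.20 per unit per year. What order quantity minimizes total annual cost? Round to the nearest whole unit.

With planned backorders, Q* = √(2DS/H) · √((H+B)/B).
√(2DS/H) = √(2 × 24,800 × 8.69 / 17.6) = 156.493.
√((H+B)/B) = √((17.6+45.2)/45.2) = 1.1787.
Q* ≈ 184.461.

Q* ≈ 184 pallets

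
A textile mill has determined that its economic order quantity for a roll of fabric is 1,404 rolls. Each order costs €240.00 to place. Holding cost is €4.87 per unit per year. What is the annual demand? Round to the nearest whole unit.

D ≈ 20,000 rolls per year

The basic EOQ model gives Q* = √(2DS/H); rearrange for the unknown.
From Q* = √(2DS/H): D = Q*²H / (2S) = 1,404² × 4.87 / (2 × 240) = 19999.629.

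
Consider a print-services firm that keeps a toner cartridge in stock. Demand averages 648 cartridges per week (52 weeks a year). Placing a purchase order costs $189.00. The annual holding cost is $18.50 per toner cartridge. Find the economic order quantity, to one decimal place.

Annual demand D = 648 × 52 = 33,696.
EOQ = √(2DS / H) = √(2 × 33,696 × 189 / 18.5).
= √(12,737,088 / 18.5) = √688,491.2432 ≈ 829.754.

Q* ≈ 829.8 cartridges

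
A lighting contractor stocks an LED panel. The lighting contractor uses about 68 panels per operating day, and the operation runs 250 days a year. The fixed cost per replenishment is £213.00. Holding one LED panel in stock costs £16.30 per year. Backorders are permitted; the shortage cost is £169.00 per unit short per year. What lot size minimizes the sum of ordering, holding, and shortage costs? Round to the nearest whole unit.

Q* ≈ 698 panels

Annual demand D = 68 × 250 = 17,000.
With planned backorders, Q* = √(2DS/H) · √((H+B)/B).
√(2DS/H) = √(2 × 17,000 × 213 / 16.3) = 666.554.
√((H+B)/B) = √((16.3+169)/169) = 1.0471.
Q* ≈ 697.959.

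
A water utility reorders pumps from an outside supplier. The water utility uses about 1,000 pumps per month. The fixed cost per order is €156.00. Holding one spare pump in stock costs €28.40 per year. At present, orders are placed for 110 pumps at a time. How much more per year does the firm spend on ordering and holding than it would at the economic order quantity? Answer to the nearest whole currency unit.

Extra cost ≈ €8,269 per year

Annual demand D = 1,000 × 12 = 12,000.
EOQ = √(2DS/H) = √(2 × 12,000 × 156 / 28.4) ≈ 363.09.
Cost at Q* = (D/Q*)S + (Q*/2)H = √(2DSH) ≈ €10,311.62.
Cost at Q = 110: (12,000/110)×156 + (110/2)×28.4 = €17,018.18 + €1,562.00 = €18,580.18.
Excess = €18,580.18 − €10,311.62 = €8,268.56.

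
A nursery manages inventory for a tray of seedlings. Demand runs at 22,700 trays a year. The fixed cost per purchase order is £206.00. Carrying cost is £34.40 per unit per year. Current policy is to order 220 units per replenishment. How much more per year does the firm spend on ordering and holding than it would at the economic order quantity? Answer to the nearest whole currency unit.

Extra cost ≈ £7,103 per year

EOQ = √(2DS/H) = √(2 × 22,700 × 206 / 34.4) ≈ 521.41.
Cost at Q* = (D/Q*)S + (Q*/2)H = √(2DSH) ≈ £17,936.63.
Cost at Q = 220: (22,700/220)×206 + (220/2)×34.4 = £21,255.45 + £3,784.00 = £25,039.45.
Excess = £25,039.45 − £17,936.63 = £7,102.83.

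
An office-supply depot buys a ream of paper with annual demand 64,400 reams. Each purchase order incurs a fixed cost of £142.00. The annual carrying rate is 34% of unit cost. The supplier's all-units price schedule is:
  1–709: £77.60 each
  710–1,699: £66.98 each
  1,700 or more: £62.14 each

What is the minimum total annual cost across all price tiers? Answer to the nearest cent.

TC* ≈ £4,025,153.75

Holding cost per unit per year at price C is H = 0.34·C.
For each price level, check whether its EOQ is feasible; otherwise the best quantity at that price is the breakpoint.
Tier 1 (£77.60): EOQ = 832.6 exceeds tier's upper bound 709, so this tier is dominated.
EOQ at £66.98 = 896.2 (feasible in tier 2): TC = 64,400×£66.98 + (64,400/896.2)×142 + (896.2/2)×0.34×£66.98 = £4,333,920.64.
EOQ at £62.14 = 930.4 < 1700, so use break Q=1700: TC = 64,400×£62.14 + (64,400/1700.0)×142 + (1700.0/2)×0.34×£62.14 = £4,025,153.75.
Lowest total cost among the candidates is at Q = 1700.0.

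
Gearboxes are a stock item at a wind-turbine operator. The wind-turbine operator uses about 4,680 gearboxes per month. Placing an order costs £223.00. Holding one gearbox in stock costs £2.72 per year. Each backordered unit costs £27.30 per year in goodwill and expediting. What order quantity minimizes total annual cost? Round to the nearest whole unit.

Annual demand D = 4,680 × 12 = 56,160.
With planned backorders, Q* = √(2DS/H) · √((H+B)/B).
√(2DS/H) = √(2 × 56,160 × 223 / 2.72) = 3034.566.
√((H+B)/B) = √((2.72+27.3)/27.3) = 1.0486.
Q* ≈ 3182.149.

Q* ≈ 3,182 gearboxes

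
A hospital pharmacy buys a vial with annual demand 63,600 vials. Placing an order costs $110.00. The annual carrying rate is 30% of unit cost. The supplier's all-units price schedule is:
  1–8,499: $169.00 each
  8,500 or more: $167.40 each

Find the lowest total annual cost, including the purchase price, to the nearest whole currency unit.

Holding cost per unit per year at price C is H = 0.30·C.
Candidates are each tier's EOQ (if it falls in that tier) and each price-break quantity.
EOQ at $169.00 = 525.3 (feasible in tier 1): TC = 63,600×$169.00 + (63,600/525.3)×110 + (525.3/2)×0.30×$169.00 = $10,775,034.46.
EOQ at $167.40 = 527.8 < 8500, so use break Q=8500: TC = 63,600×$167.40 + (63,600/8500.0)×110 + (8500.0/2)×0.30×$167.40 = $10,860,898.06.
Lowest total cost among the candidates is at Q = 525.3.

TC* ≈ $10,775,034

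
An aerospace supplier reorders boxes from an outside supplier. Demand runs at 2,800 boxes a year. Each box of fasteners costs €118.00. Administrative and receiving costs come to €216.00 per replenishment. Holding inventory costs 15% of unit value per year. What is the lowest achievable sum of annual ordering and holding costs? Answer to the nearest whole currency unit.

TC* ≈ €4,627

Holding cost H = 0.15 × €118.00 = €17.7000 per unit per year.
Q* = √(2DS/H) = √(2 × 2,800 × 216 / 17.7) ≈ 261.42.
At the optimum the two cost components are equal, so total cost = 2·(Q*/2)H = Q*·H.
Minimum total = √(2DSH) = √(2 × 2,800 × 216 × 17.7) ≈ 4627.085.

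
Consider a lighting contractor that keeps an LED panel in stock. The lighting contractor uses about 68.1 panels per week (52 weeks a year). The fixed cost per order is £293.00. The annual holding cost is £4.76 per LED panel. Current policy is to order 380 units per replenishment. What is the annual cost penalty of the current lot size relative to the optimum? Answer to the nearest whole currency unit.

Extra cost ≈ £492 per year

Annual demand D = 68.1 × 52 = 3,541.2.
EOQ = √(2DS/H) = √(2 × 3,541.2 × 293 / 4.76) ≈ 660.27.
Cost at Q* = (D/Q*)S + (Q*/2)H = √(2DSH) ≈ £3,142.88.
Cost at Q = 380: (3,541.2/380)×293 + (380/2)×4.76 = £2,730.45 + £904.40 = £3,634.85.
Excess = £3,634.85 − £3,142.88 = £491.97.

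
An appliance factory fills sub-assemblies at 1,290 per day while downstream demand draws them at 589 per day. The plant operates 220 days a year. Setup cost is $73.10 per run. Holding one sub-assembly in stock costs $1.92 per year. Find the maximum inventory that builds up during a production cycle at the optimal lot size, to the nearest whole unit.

I_max ≈ 2,316 sub-assemblies

Annual demand D = 589 × 220 = 129,580.
Production build-up factor (1 − d/p) = 1 − 589/1,290 = 0.5434.
Q* = √(2DS / (H(1 − d/p))) = √(2 × 129,580 × 73.1 / (1.92 × 0.5434)).
= √(18,944,596 / 1.0433) ≈ 4261.161.
Maximum inventory = Q*(1 − d/p) = 4261.161 × 0.5434 ≈ 2315.561.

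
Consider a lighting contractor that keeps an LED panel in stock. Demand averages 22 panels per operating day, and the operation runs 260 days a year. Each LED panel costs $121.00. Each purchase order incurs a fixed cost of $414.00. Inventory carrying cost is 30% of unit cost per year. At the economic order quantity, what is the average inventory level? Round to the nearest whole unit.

Average inventory ≈ 181 panels

Annual demand D = 22 × 260 = 5,720.
Holding cost H = 0.30 × $121.00 = $36.3000 per unit per year.
The optimal lot size = √(2DS/H) = √(2 × 5,720 × 414 / 36.3) ≈ 361.21.
Average inventory = Q*/2 ≈ 361.21 / 2 = 180.605.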